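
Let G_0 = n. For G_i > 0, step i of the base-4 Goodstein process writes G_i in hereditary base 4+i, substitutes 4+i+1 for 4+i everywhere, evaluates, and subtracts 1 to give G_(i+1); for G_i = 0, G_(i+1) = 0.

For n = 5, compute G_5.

step 0: 5 = 4 + 1; sub 5 for 4: 5 + 1; = 6; G_1 = 6−1 = 5
step 1: 5 = 5; sub 6 for 5: 6; = 6; G_2 = 6−1 = 5
step 2: 5 = 5; sub 7 for 6: 5; = 5; G_3 = 5−1 = 4
step 3: 4 = 4; sub 8 for 7: 4; = 4; G_4 = 4−1 = 3
step 4: 3 = 3; sub 9 for 8: 3; = 3; G_5 = 3−1 = 2
step 5: 2 = 2; sub 10 for 9: 2; = 2; G_6 = 2−1 = 1

2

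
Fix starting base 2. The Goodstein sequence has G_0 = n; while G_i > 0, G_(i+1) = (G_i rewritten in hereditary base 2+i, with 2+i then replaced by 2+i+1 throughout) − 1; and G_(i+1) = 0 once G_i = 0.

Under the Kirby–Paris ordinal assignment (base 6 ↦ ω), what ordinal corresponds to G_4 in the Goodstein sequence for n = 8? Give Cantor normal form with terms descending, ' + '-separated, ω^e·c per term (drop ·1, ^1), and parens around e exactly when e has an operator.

ω^ω·2 + ω^2·2 + ω + 5

base 2: 8 = 2^(2 + 1); at 3: 3^(3 + 1) = 81; next = 80
base 3: 80 = 2·3^3 + 2·3^2 + 2·3 + 2; at 4: 2·4^4 + 2·4^2 + 2·4 + 2 = 554; next = 553
base 4: 553 = 2·4^4 + 2·4^2 + 2·4 + 1; at 5: 2·5^5 + 2·5^2 + 2·5 + 1 = 6311; next = 6310
base 5: 6310 = 2·5^5 + 2·5^2 + 2·5; at 6: 2·6^6 + 2·6^2 + 2·6 = 93396; next = 93395
base 6: 93395 = 2·6^6 + 2·6^2 + 6 + 5; at 7: 2·7^7 + 2·7^2 + 7 + 5 = 1647196; next = 1647195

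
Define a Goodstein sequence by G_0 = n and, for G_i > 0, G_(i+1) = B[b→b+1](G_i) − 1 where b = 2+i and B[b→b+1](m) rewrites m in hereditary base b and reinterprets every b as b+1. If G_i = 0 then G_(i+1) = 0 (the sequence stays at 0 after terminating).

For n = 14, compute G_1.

G_0=14  [base 2] 2^(2 + 1) + 2^2 + 2  →[2↦3]→  3^(3 + 1) + 3^3 + 3 = 111  −1 ⇒ G_1=110
G_1=110  [base 3] 3^(3 + 1) + 3^3 + 2  →[3↦4]→  4^(4 + 1) + 4^4 + 2 = 1282  −1 ⇒ G_2=1281

110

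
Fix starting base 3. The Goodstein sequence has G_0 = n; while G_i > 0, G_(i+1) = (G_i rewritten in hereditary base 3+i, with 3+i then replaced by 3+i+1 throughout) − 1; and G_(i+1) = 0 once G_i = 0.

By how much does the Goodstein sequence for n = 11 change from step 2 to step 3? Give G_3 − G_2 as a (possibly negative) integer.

10

11 —HB3→ 3^2 + 2 —bump→ 4^2 + 2 = 18 —(−1)→ 17
17 —HB4→ 4^2 + 1 —bump→ 5^2 + 1 = 26 —(−1)→ 25
25 —HB5→ 5^2 —bump→ 6^2 = 36 —(−1)→ 35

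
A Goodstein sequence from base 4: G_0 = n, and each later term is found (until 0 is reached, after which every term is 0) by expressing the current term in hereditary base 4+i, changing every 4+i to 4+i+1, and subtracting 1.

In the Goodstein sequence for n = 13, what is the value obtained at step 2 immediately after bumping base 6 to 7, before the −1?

19

base 4: 13 = 3·4 + 1; at 5: 3·5 + 1 = 16; next = 15
base 5: 15 = 3·5; at 6: 3·6 = 18; next = 17
base 6: 17 = 2·6 + 5; at 7: 2·7 + 5 = 19; next = 18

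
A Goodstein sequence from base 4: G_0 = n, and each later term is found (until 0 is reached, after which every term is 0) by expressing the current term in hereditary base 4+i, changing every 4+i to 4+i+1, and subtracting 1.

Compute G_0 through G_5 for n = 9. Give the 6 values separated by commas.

9, 10, 11, 11, 11, 11

9 —HB4→ 2·4 + 1 —bump→ 2·5 + 1 = 11 —(−1)→ 10
10 —HB5→ 2·5 —bump→ 2·6 = 12 —(−1)→ 11
11 —HB6→ 6 + 5 —bump→ 7 + 5 = 12 —(−1)→ 11
11 —HB7→ 7 + 4 —bump→ 8 + 4 = 12 —(−1)→ 11
11 —HB8→ 8 + 3 —bump→ 9 + 3 = 12 —(−1)→ 11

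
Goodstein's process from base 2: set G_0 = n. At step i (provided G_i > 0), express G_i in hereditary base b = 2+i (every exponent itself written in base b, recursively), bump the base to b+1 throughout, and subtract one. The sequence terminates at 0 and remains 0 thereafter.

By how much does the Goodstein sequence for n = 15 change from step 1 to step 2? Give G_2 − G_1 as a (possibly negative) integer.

1172

G_0 = 15. HB_2(15) = 2^(2 + 1) + 2^2 + 2 + 1. Bump = 112. G_1 = 111.
G_1 = 111. HB_3(111) = 3^(3 + 1) + 3^3 + 3. Bump = 1284. G_2 = 1283.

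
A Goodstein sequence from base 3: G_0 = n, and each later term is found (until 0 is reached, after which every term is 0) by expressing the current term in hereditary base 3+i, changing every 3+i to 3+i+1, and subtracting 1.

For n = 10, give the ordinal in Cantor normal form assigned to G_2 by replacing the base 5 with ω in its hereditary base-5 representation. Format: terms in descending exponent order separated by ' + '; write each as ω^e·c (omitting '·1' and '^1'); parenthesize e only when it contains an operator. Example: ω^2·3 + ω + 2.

ω·4 + 4

step 0: 10 = 3^2 + 1; sub 4 for 3: 4^2 + 1; = 17; G_1 = 17−1 = 16
step 1: 16 = 4^2; sub 5 for 4: 5^2; = 25; G_2 = 25−1 = 24
step 2: 24 = 4·5 + 4; sub 6 for 5: 4·6 + 4; = 28; G_3 = 28−1 = 27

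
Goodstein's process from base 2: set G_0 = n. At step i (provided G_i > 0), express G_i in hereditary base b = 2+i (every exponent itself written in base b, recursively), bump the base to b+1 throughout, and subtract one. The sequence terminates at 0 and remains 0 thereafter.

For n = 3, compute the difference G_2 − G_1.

G_0 = 3. HB_2(3) = 2 + 1. Bump = 4. G_1 = 3.
G_1 = 3. HB_3(3) = 3. Bump = 4. G_2 = 3.

0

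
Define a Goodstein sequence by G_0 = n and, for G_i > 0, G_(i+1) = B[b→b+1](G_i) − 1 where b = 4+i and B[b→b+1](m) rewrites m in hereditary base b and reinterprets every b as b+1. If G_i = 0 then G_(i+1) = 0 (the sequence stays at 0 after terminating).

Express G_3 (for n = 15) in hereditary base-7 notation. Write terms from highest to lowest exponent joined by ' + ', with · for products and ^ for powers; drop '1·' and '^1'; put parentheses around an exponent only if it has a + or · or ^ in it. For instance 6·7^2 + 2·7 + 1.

3·7

15 —HB4→ 3·4 + 3 —bump→ 3·5 + 3 = 18 —(−1)→ 17
17 —HB5→ 3·5 + 2 —bump→ 3·6 + 2 = 20 —(−1)→ 19
19 —HB6→ 3·6 + 1 —bump→ 3·7 + 1 = 22 —(−1)→ 21
21 —HB7→ 3·7 —bump→ 3·8 = 24 —(−1)→ 23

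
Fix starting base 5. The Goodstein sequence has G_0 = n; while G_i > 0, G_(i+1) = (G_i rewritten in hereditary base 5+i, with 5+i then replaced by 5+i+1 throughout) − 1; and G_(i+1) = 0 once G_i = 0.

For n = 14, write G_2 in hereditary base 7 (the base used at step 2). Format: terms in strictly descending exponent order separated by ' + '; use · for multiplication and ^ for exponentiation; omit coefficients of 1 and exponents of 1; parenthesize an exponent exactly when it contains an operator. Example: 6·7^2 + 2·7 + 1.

i=0: 14 = 2·5 + 4 (b=5); 5→6: 2·6 + 4 = 16; 16−1 = 15
i=1: 15 = 2·6 + 3 (b=6); 6→7: 2·7 + 3 = 17; 17−1 = 16
i=2: 16 = 2·7 + 2 (b=7); 7→8: 2·8 + 2 = 18; 18−1 = 17

2·7 + 2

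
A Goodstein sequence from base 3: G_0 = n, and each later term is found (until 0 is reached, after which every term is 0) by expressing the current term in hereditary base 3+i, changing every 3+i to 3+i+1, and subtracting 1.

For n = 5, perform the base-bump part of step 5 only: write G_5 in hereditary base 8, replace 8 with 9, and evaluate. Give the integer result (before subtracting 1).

3

step 0: 5 = 3 + 2; sub 4 for 3: 4 + 2; = 6; G_1 = 6−1 = 5
step 1: 5 = 4 + 1; sub 5 for 4: 5 + 1; = 6; G_2 = 6−1 = 5
step 2: 5 = 5; sub 6 for 5: 6; = 6; G_3 = 6−1 = 5
step 3: 5 = 5; sub 7 for 6: 5; = 5; G_4 = 5−1 = 4
step 4: 4 = 4; sub 8 for 7: 4; = 4; G_5 = 4−1 = 3
step 5: 3 = 3; sub 9 for 8: 3; = 3; G_6 = 3−1 = 2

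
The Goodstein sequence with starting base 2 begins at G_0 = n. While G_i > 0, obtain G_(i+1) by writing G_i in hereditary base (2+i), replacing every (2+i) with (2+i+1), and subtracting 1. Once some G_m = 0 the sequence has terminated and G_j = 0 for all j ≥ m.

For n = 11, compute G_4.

279937

11 —HB2→ 2^(2 + 1) + 2 + 1 —bump→ 3^(3 + 1) + 3 + 1 = 85 —(−1)→ 84
84 —HB3→ 3^(3 + 1) + 3 —bump→ 4^(4 + 1) + 4 = 1028 —(−1)→ 1027
1027 —HB4→ 4^(4 + 1) + 3 —bump→ 5^(5 + 1) + 3 = 15628 —(−1)→ 15627
15627 —HB5→ 5^(5 + 1) + 2 —bump→ 6^(6 + 1) + 2 = 279938 —(−1)→ 279937
279937 —HB6→ 6^(6 + 1) + 1 —bump→ 7^(7 + 1) + 1 = 5764802 —(−1)→ 5764801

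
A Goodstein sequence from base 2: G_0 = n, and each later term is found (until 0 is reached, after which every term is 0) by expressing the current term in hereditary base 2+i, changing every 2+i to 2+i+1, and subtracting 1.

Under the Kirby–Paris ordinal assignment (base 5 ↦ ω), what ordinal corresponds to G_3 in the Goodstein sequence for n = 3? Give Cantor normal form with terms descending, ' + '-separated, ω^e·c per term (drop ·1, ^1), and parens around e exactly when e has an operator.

2

step 0: 3 = 2 + 1; sub 3 for 2: 3 + 1; = 4; G_1 = 4−1 = 3
step 1: 3 = 3; sub 4 for 3: 4; = 4; G_2 = 4−1 = 3
step 2: 3 = 3; sub 5 for 4: 3; = 3; G_3 = 3−1 = 2
step 3: 2 = 2; sub 6 for 5: 2; = 2; G_4 = 2−1 = 1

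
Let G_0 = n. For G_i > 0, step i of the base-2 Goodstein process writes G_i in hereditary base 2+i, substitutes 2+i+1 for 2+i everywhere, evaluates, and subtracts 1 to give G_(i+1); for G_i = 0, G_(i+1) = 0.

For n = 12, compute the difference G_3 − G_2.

14620

base 2: 12 = 2^(2 + 1) + 2^2; at 3: 3^(3 + 1) + 3^3 = 108; next = 107
base 3: 107 = 3^(3 + 1) + 2·3^2 + 2·3 + 2; at 4: 4^(4 + 1) + 2·4^2 + 2·4 + 2 = 1066; next = 1065
base 4: 1065 = 4^(4 + 1) + 2·4^2 + 2·4 + 1; at 5: 5^(5 + 1) + 2·5^2 + 2·5 + 1 = 15686; next = 15685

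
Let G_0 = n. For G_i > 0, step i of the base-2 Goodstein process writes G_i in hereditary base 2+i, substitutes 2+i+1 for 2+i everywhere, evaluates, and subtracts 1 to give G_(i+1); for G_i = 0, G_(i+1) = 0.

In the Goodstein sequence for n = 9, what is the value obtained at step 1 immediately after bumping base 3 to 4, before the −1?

1024

[0] 9 ≡ 2^(2 + 1) + 1 (base 2). Lift 3: 82. −1: 81.
[1] 81 ≡ 3^(3 + 1) (base 3). Lift 4: 1024. −1: 1023.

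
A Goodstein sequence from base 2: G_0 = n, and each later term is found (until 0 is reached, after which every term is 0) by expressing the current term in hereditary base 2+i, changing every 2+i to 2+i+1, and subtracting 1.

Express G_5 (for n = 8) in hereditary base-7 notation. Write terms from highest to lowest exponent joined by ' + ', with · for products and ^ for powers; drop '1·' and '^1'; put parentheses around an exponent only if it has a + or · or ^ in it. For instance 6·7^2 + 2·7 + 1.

2·7^7 + 2·7^2 + 7 + 4

step 0: 8 = 2^(2 + 1); sub 3 for 2: 3^(3 + 1); = 81; G_1 = 81−1 = 80
step 1: 80 = 2·3^3 + 2·3^2 + 2·3 + 2; sub 4 for 3: 2·4^4 + 2·4^2 + 2·4 + 2; = 554; G_2 = 554−1 = 553
step 2: 553 = 2·4^4 + 2·4^2 + 2·4 + 1; sub 5 for 4: 2·5^5 + 2·5^2 + 2·5 + 1; = 6311; G_3 = 6311−1 = 6310
step 3: 6310 = 2·5^5 + 2·5^2 + 2·5; sub 6 for 5: 2·6^6 + 2·6^2 + 2·6; = 93396; G_4 = 93396−1 = 93395
step 4: 93395 = 2·6^6 + 2·6^2 + 6 + 5; sub 7 for 6: 2·7^7 + 2·7^2 + 7 + 5; = 1647196; G_5 = 1647196−1 = 1647195
step 5: 1647195 = 2·7^7 + 2·7^2 + 7 + 4; sub 8 for 7: 2·8^8 + 2·8^2 + 8 + 4; = 33554572; G_6 = 33554572−1 = 33554571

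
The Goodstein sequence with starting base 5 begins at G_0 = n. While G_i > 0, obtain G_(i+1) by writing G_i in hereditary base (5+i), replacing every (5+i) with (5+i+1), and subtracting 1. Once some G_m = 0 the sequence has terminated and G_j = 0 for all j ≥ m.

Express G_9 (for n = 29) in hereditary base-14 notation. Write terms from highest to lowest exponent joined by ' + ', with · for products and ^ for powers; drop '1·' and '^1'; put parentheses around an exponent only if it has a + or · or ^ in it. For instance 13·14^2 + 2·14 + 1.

29 —HB5→ 5^2 + 4 —bump→ 6^2 + 4 = 40 —(−1)→ 39
39 —HB6→ 6^2 + 3 —bump→ 7^2 + 3 = 52 —(−1)→ 51
51 —HB7→ 7^2 + 2 —bump→ 8^2 + 2 = 66 —(−1)→ 65
65 —HB8→ 8^2 + 1 —bump→ 9^2 + 1 = 82 —(−1)→ 81
81 —HB9→ 9^2 —bump→ 10^2 = 100 —(−1)→ 99
99 —HB10→ 9·10 + 9 —bump→ 9·11 + 9 = 108 —(−1)→ 107
107 —HB11→ 9·11 + 8 —bump→ 9·12 + 8 = 116 —(−1)→ 115
115 —HB12→ 9·12 + 7 —bump→ 9·13 + 7 = 124 —(−1)→ 123
123 —HB13→ 9·13 + 6 —bump→ 9·14 + 6 = 132 —(−1)→ 131

9·14 + 5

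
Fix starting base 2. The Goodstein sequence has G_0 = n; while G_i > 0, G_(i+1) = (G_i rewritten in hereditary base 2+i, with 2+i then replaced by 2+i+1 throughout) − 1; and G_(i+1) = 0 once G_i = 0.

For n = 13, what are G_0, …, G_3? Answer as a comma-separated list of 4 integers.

base 2: 13 = 2^(2 + 1) + 2^2 + 1; at 3: 3^(3 + 1) + 3^3 + 1 = 109; next = 108
base 3: 108 = 3^(3 + 1) + 3^3; at 4: 4^(4 + 1) + 4^4 = 1280; next = 1279
base 4: 1279 = 4^(4 + 1) + 3·4^3 + 3·4^2 + 3·4 + 3; at 5: 5^(5 + 1) + 3·5^3 + 3·5^2 + 3·5 + 3 = 16093; next = 16092

13, 108, 1279, 16092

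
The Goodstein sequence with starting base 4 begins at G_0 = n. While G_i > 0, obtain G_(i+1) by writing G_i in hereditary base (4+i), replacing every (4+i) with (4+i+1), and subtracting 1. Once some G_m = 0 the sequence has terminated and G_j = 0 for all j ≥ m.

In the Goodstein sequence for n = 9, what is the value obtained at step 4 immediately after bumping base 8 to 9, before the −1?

base 4: 9 = 2·4 + 1; at 5: 2·5 + 1 = 11; next = 10
base 5: 10 = 2·5; at 6: 2·6 = 12; next = 11
base 6: 11 = 6 + 5; at 7: 7 + 5 = 12; next = 11
base 7: 11 = 7 + 4; at 8: 8 + 4 = 12; next = 11
base 8: 11 = 8 + 3; at 9: 9 + 3 = 12; next = 11

12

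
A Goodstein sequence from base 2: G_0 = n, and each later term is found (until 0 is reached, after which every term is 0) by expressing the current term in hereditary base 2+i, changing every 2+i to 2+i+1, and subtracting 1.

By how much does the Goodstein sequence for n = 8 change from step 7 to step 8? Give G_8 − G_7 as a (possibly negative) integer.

19225159060

base 2: 8 = 2^(2 + 1); at 3: 3^(3 + 1) = 81; next = 80
base 3: 80 = 2·3^3 + 2·3^2 + 2·3 + 2; at 4: 2·4^4 + 2·4^2 + 2·4 + 2 = 554; next = 553
base 4: 553 = 2·4^4 + 2·4^2 + 2·4 + 1; at 5: 2·5^5 + 2·5^2 + 2·5 + 1 = 6311; next = 6310
base 5: 6310 = 2·5^5 + 2·5^2 + 2·5; at 6: 2·6^6 + 2·6^2 + 2·6 = 93396; next = 93395
base 6: 93395 = 2·6^6 + 2·6^2 + 6 + 5; at 7: 2·7^7 + 2·7^2 + 7 + 5 = 1647196; next = 1647195
base 7: 1647195 = 2·7^7 + 2·7^2 + 7 + 4; at 8: 2·8^8 + 2·8^2 + 8 + 4 = 33554572; next = 33554571
base 8: 33554571 = 2·8^8 + 2·8^2 + 8 + 3; at 9: 2·9^9 + 2·9^2 + 9 + 3 = 774841152; next = 774841151
base 9: 774841151 = 2·9^9 + 2·9^2 + 9 + 2; at 10: 2·10^10 + 2·10^2 + 10 + 2 = 20000000212; next = 20000000211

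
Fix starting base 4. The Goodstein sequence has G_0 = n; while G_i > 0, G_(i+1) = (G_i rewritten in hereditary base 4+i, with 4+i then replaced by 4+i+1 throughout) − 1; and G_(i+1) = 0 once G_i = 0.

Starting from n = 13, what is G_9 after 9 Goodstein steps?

23

base 4: 13 = 3·4 + 1; at 5: 3·5 + 1 = 16; next = 15
base 5: 15 = 3·5; at 6: 3·6 = 18; next = 17
base 6: 17 = 2·6 + 5; at 7: 2·7 + 5 = 19; next = 18
base 7: 18 = 2·7 + 4; at 8: 2·8 + 4 = 20; next = 19
base 8: 19 = 2·8 + 3; at 9: 2·9 + 3 = 21; next = 20
base 9: 20 = 2·9 + 2; at 10: 2·10 + 2 = 22; next = 21
base 10: 21 = 2·10 + 1; at 11: 2·11 + 1 = 23; next = 22
base 11: 22 = 2·11; at 12: 2·12 = 24; next = 23
base 12: 23 = 12 + 11; at 13: 13 + 11 = 24; next = 23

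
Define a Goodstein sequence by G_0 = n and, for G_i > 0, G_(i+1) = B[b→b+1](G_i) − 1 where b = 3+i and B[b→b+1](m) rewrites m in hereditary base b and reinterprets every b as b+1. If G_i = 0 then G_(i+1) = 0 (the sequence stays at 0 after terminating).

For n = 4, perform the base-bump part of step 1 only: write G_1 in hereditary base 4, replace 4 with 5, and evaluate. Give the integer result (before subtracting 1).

5

base 3: 4 = 3 + 1; at 4: 4 + 1 = 5; next = 4
base 4: 4 = 4; at 5: 5 = 5; next = 4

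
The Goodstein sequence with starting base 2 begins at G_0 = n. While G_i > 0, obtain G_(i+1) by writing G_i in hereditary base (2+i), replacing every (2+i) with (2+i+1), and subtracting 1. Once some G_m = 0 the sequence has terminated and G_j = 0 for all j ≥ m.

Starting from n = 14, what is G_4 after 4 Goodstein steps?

G_0=14  [base 2] 2^(2 + 1) + 2^2 + 2  →[2↦3]→  3^(3 + 1) + 3^3 + 3 = 111  −1 ⇒ G_1=110
G_1=110  [base 3] 3^(3 + 1) + 3^3 + 2  →[3↦4]→  4^(4 + 1) + 4^4 + 2 = 1282  −1 ⇒ G_2=1281
G_2=1281  [base 4] 4^(4 + 1) + 4^4 + 1  →[4↦5]→  5^(5 + 1) + 5^5 + 1 = 18751  −1 ⇒ G_3=18750
G_3=18750  [base 5] 5^(5 + 1) + 5^5  →[5↦6]→  6^(6 + 1) + 6^6 = 326592  −1 ⇒ G_4=326591
G_4=326591  [base 6] 6^(6 + 1) + 5·6^5 + 5·6^4 + 5·6^3 + 5·6^2 + 5·6 + 5  →[6↦7]→  7^(7 + 1) + 5·7^5 + 5·7^4 + 5·7^3 + 5·7^2 + 5·7 + 5 = 5862841  −1 ⇒ G_5=5862840

326591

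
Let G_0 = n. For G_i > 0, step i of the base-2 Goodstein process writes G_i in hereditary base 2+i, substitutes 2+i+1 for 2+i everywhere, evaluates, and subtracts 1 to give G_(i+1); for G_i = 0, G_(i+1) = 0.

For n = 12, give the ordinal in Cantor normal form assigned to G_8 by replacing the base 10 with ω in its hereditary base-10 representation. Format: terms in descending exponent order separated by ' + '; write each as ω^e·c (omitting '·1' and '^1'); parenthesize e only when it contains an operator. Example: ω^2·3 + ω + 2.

G_0 = 12. HB_2(12) = 2^(2 + 1) + 2^2. Bump = 108. G_1 = 107.
G_1 = 107. HB_3(107) = 3^(3 + 1) + 2·3^2 + 2·3 + 2. Bump = 1066. G_2 = 1065.
G_2 = 1065. HB_4(1065) = 4^(4 + 1) + 2·4^2 + 2·4 + 1. Bump = 15686. G_3 = 15685.
G_3 = 15685. HB_5(15685) = 5^(5 + 1) + 2·5^2 + 2·5. Bump = 280020. G_4 = 280019.
G_4 = 280019. HB_6(280019) = 6^(6 + 1) + 2·6^2 + 6 + 5. Bump = 5764911. G_5 = 5764910.
G_5 = 5764910. HB_7(5764910) = 7^(7 + 1) + 2·7^2 + 7 + 4. Bump = 134217868. G_6 = 134217867.
G_6 = 134217867. HB_8(134217867) = 8^(8 + 1) + 2·8^2 + 8 + 3. Bump = 3486784575. G_7 = 3486784574.
G_7 = 3486784574. HB_9(3486784574) = 9^(9 + 1) + 2·9^2 + 9 + 2. Bump = 100000000212. G_8 = 100000000211.

ω^(ω + 1) + ω^2·2 + ω + 1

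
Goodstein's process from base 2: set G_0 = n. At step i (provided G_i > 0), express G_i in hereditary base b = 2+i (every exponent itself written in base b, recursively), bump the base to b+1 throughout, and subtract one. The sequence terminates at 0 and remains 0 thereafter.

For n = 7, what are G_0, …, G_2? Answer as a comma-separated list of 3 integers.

7, 30, 259

base 2: 7 = 2^2 + 2 + 1; at 3: 3^3 + 3 + 1 = 31; next = 30
base 3: 30 = 3^3 + 3; at 4: 4^4 + 4 = 260; next = 259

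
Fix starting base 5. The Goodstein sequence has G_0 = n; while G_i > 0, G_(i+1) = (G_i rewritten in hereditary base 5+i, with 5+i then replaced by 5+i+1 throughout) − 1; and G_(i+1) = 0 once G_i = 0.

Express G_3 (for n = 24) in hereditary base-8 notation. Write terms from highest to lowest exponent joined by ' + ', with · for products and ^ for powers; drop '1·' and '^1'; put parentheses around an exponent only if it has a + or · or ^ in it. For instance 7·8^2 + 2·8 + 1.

4·8 + 1

[0] 24 ≡ 4·5 + 4 (base 5). Lift 6: 28. −1: 27.
[1] 27 ≡ 4·6 + 3 (base 6). Lift 7: 31. −1: 30.
[2] 30 ≡ 4·7 + 2 (base 7). Lift 8: 34. −1: 33.
[3] 33 ≡ 4·8 + 1 (base 8). Lift 9: 37. −1: 36.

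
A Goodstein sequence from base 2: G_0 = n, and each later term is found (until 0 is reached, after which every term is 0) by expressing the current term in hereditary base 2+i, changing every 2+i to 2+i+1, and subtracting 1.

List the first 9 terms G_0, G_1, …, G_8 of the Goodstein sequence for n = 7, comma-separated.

7, 30, 259, 3127, 46657, 823543, 16777215, 37665879, 77777775

7 —HB2→ 2^2 + 2 + 1 —bump→ 3^3 + 3 + 1 = 31 —(−1)→ 30
30 —HB3→ 3^3 + 3 —bump→ 4^4 + 4 = 260 —(−1)→ 259
259 —HB4→ 4^4 + 3 —bump→ 5^5 + 3 = 3128 —(−1)→ 3127
3127 —HB5→ 5^5 + 2 —bump→ 6^6 + 2 = 46658 —(−1)→ 46657
46657 —HB6→ 6^6 + 1 —bump→ 7^7 + 1 = 823544 —(−1)→ 823543
823543 —HB7→ 7^7 —bump→ 8^8 = 16777216 —(−1)→ 16777215
16777215 —HB8→ 7·8^7 + 7·8^6 + 7·8^5 + 7·8^4 + 7·8^3 + 7·8^2 + 7·8 + 7 —bump→ 7·9^7 + 7·9^6 + 7·9^5 + 7·9^4 + 7·9^3 + 7·9^2 + 7·9 + 7 = 37665880 —(−1)→ 37665879
37665879 —HB9→ 7·9^7 + 7·9^6 + 7·9^5 + 7·9^4 + 7·9^3 + 7·9^2 + 7·9 + 6 —bump→ 7·10^7 + 7·10^6 + 7·10^5 + 7·10^4 + 7·10^3 + 7·10^2 + 7·10 + 6 = 77777776 —(−1)→ 77777775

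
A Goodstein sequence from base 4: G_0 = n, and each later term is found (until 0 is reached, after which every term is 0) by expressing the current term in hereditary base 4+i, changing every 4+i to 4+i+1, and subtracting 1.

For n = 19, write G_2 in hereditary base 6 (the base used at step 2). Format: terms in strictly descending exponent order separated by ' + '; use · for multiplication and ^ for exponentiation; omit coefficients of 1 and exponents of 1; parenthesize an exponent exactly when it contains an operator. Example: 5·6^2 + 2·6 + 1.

6^2 + 1

[0] 19 ≡ 4^2 + 3 (base 4). Lift 5: 28. −1: 27.
[1] 27 ≡ 5^2 + 2 (base 5). Lift 6: 38. −1: 37.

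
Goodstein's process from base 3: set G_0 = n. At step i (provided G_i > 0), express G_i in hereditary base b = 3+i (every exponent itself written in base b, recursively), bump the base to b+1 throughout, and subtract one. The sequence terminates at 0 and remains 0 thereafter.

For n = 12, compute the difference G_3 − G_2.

(0) 12|_3 = 3^2 + 3 ↦ 4^2 + 4|_4 = 20 ⇒ 19
(1) 19|_4 = 4^2 + 3 ↦ 5^2 + 3|_5 = 28 ⇒ 27
(2) 27|_5 = 5^2 + 2 ↦ 6^2 + 2|_6 = 38 ⇒ 37

10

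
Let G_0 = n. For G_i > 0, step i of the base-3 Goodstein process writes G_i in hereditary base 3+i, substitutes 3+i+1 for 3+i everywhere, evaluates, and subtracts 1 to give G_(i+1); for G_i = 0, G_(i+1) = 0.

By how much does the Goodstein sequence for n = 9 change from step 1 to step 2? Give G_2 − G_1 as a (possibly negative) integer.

2

G_0 = 9. HB_3(9) = 3^2. Bump = 16. G_1 = 15.
G_1 = 15. HB_4(15) = 3·4 + 3. Bump = 18. G_2 = 17.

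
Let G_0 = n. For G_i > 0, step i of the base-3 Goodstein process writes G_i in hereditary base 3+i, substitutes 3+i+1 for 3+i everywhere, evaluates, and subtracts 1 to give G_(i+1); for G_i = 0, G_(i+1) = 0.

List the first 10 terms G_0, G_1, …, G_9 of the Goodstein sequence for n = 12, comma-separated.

base 3: 12 = 3^2 + 3; at 4: 4^2 + 4 = 20; next = 19
base 4: 19 = 4^2 + 3; at 5: 5^2 + 3 = 28; next = 27
base 5: 27 = 5^2 + 2; at 6: 6^2 + 2 = 38; next = 37
base 6: 37 = 6^2 + 1; at 7: 7^2 + 1 = 50; next = 49
base 7: 49 = 7^2; at 8: 8^2 = 64; next = 63
base 8: 63 = 7·8 + 7; at 9: 7·9 + 7 = 70; next = 69
base 9: 69 = 7·9 + 6; at 10: 7·10 + 6 = 76; next = 75
base 10: 75 = 7·10 + 5; at 11: 7·11 + 5 = 82; next = 81
base 11: 81 = 7·11 + 4; at 12: 7·12 + 4 = 88; next = 87

12, 19, 27, 37, 49, 63, 69, 75, 81, 87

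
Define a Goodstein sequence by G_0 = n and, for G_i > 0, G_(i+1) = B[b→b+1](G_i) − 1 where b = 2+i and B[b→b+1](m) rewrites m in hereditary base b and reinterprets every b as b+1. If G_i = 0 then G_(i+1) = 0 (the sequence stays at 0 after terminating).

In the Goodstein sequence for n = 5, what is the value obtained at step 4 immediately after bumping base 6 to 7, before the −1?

1198

G_0=5  [base 2] 2^2 + 1  →[2↦3]→  3^3 + 1 = 28  −1 ⇒ G_1=27
G_1=27  [base 3] 3^3  →[3↦4]→  4^4 = 256  −1 ⇒ G_2=255
G_2=255  [base 4] 3·4^3 + 3·4^2 + 3·4 + 3  →[4↦5]→  3·5^3 + 3·5^2 + 3·5 + 3 = 468  −1 ⇒ G_3=467
G_3=467  [base 5] 3·5^3 + 3·5^2 + 3·5 + 2  →[5↦6]→  3·6^3 + 3·6^2 + 3·6 + 2 = 776  −1 ⇒ G_4=775
G_4=775  [base 6] 3·6^3 + 3·6^2 + 3·6 + 1  →[6↦7]→  3·7^3 + 3·7^2 + 3·7 + 1 = 1198  −1 ⇒ G_5=1197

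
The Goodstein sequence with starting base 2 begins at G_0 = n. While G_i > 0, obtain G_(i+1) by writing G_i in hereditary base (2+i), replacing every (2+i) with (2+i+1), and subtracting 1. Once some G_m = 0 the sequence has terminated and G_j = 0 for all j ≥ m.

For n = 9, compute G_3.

base 2: 9 = 2^(2 + 1) + 1; at 3: 3^(3 + 1) + 1 = 82; next = 81
base 3: 81 = 3^(3 + 1); at 4: 4^(4 + 1) = 1024; next = 1023
base 4: 1023 = 3·4^4 + 3·4^3 + 3·4^2 + 3·4 + 3; at 5: 3·5^5 + 3·5^3 + 3·5^2 + 3·5 + 3 = 9843; next = 9842
base 5: 9842 = 3·5^5 + 3·5^3 + 3·5^2 + 3·5 + 2; at 6: 3·6^6 + 3·6^3 + 3·6^2 + 3·6 + 2 = 140744; next = 140743

9842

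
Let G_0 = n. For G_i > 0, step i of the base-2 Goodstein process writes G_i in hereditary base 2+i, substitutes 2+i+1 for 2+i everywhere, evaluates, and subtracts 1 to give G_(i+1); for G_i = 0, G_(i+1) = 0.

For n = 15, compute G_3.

[0] 15 ≡ 2^(2 + 1) + 2^2 + 2 + 1 (base 2). Lift 3: 112. −1: 111.
[1] 111 ≡ 3^(3 + 1) + 3^3 + 3 (base 3). Lift 4: 1284. −1: 1283.
[2] 1283 ≡ 4^(4 + 1) + 4^4 + 3 (base 4). Lift 5: 18753. −1: 18752.
[3] 18752 ≡ 5^(5 + 1) + 5^5 + 2 (base 5). Lift 6: 326594. −1: 326593.

18752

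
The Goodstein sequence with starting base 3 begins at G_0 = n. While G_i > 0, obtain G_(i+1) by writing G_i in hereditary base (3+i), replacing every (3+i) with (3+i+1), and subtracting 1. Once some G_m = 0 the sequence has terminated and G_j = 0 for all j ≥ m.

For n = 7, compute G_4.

9

7 —HB3→ 2·3 + 1 —bump→ 2·4 + 1 = 9 —(−1)→ 8
8 —HB4→ 2·4 —bump→ 2·5 = 10 —(−1)→ 9
9 —HB5→ 5 + 4 —bump→ 6 + 4 = 10 —(−1)→ 9
9 —HB6→ 6 + 3 —bump→ 7 + 3 = 10 —(−1)→ 9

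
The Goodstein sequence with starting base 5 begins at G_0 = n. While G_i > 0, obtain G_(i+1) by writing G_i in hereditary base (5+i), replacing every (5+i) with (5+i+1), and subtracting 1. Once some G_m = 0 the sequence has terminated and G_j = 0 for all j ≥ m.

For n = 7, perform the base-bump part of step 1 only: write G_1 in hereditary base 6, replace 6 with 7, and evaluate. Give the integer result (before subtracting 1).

G_0 = 7. HB_5(7) = 5 + 2. Bump = 8. G_1 = 7.
G_1 = 7. HB_6(7) = 6 + 1. Bump = 8. G_2 = 7.

8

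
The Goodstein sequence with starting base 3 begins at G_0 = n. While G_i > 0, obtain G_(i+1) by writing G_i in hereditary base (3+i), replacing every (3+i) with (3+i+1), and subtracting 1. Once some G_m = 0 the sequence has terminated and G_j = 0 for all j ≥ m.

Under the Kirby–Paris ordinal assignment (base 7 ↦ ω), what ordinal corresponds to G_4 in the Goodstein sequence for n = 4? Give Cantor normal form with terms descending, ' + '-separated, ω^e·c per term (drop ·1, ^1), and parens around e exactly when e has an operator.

base 3: 4 = 3 + 1; at 4: 4 + 1 = 5; next = 4
base 4: 4 = 4; at 5: 5 = 5; next = 4
base 5: 4 = 4; at 6: 4 = 4; next = 3
base 6: 3 = 3; at 7: 3 = 3; next = 2

2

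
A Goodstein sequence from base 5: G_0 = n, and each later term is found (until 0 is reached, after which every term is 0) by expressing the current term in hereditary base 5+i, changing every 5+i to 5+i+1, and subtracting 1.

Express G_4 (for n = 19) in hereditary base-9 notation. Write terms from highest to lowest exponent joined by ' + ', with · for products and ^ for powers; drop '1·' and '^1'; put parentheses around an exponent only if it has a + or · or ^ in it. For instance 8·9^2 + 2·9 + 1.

3·9

[0] 19 ≡ 3·5 + 4 (base 5). Lift 6: 22. −1: 21.
[1] 21 ≡ 3·6 + 3 (base 6). Lift 7: 24. −1: 23.
[2] 23 ≡ 3·7 + 2 (base 7). Lift 8: 26. −1: 25.
[3] 25 ≡ 3·8 + 1 (base 8). Lift 9: 28. −1: 27.
[4] 27 ≡ 3·9 (base 9). Lift 10: 30. −1: 29.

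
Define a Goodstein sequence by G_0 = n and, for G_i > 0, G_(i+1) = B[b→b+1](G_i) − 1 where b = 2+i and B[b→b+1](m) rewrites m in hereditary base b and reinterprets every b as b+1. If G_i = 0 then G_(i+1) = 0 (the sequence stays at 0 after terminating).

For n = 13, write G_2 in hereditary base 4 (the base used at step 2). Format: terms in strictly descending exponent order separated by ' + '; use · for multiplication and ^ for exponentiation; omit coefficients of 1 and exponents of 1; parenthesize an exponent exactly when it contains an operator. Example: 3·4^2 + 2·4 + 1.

step 0: 13 = 2^(2 + 1) + 2^2 + 1; sub 3 for 2: 3^(3 + 1) + 3^3 + 1; = 109; G_1 = 109−1 = 108
step 1: 108 = 3^(3 + 1) + 3^3; sub 4 for 3: 4^(4 + 1) + 4^4; = 1280; G_2 = 1280−1 = 1279
step 2: 1279 = 4^(4 + 1) + 3·4^3 + 3·4^2 + 3·4 + 3; sub 5 for 4: 5^(5 + 1) + 3·5^3 + 3·5^2 + 3·5 + 3; = 16093; G_3 = 16093−1 = 16092

4^(4 + 1) + 3·4^3 + 3·4^2 + 3·4 + 3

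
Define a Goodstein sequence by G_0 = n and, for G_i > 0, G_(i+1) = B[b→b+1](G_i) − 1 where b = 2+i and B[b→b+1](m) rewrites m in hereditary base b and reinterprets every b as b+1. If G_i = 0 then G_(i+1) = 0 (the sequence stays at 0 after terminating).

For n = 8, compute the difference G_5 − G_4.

base 2: 8 = 2^(2 + 1); at 3: 3^(3 + 1) = 81; next = 80
base 3: 80 = 2·3^3 + 2·3^2 + 2·3 + 2; at 4: 2·4^4 + 2·4^2 + 2·4 + 2 = 554; next = 553
base 4: 553 = 2·4^4 + 2·4^2 + 2·4 + 1; at 5: 2·5^5 + 2·5^2 + 2·5 + 1 = 6311; next = 6310
base 5: 6310 = 2·5^5 + 2·5^2 + 2·5; at 6: 2·6^6 + 2·6^2 + 2·6 = 93396; next = 93395
base 6: 93395 = 2·6^6 + 2·6^2 + 6 + 5; at 7: 2·7^7 + 2·7^2 + 7 + 5 = 1647196; next = 1647195

1553800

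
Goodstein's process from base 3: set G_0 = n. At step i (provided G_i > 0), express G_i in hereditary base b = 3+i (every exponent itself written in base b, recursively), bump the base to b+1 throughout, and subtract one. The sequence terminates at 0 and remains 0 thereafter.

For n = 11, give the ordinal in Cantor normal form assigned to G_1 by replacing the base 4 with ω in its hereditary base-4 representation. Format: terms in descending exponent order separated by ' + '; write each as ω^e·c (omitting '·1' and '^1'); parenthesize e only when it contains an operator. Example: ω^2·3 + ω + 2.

ω^2 + 1

(0) 11|_3 = 3^2 + 2 ↦ 4^2 + 2|_4 = 18 ⇒ 17
(1) 17|_4 = 4^2 + 1 ↦ 5^2 + 1|_5 = 26 ⇒ 25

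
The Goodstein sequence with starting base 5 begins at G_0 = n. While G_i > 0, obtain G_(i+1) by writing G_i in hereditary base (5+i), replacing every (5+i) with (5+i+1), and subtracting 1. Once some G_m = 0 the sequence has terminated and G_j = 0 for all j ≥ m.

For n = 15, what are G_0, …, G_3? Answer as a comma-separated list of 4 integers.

15, 17, 18, 19

G_0 = 15. HB_5(15) = 3·5. Bump = 18. G_1 = 17.
G_1 = 17. HB_6(17) = 2·6 + 5. Bump = 19. G_2 = 18.
G_2 = 18. HB_7(18) = 2·7 + 4. Bump = 20. G_3 = 19.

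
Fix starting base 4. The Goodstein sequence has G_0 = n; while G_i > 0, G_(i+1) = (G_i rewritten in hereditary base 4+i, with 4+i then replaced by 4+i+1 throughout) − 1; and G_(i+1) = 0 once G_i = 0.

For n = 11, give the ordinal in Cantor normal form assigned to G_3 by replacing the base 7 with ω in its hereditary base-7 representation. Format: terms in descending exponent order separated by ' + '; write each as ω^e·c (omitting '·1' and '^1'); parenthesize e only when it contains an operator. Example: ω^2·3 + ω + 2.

11 —HB4→ 2·4 + 3 —bump→ 2·5 + 3 = 13 —(−1)→ 12
12 —HB5→ 2·5 + 2 —bump→ 2·6 + 2 = 14 —(−1)→ 13
13 —HB6→ 2·6 + 1 —bump→ 2·7 + 1 = 15 —(−1)→ 14
14 —HB7→ 2·7 —bump→ 2·8 = 16 —(−1)→ 15

ω·2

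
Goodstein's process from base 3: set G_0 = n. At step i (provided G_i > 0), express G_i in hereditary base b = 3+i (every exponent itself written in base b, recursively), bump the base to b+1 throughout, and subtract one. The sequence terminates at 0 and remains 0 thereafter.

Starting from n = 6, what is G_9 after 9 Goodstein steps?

[0] 6 ≡ 2·3 (base 3). Lift 4: 8. −1: 7.
[1] 7 ≡ 4 + 3 (base 4). Lift 5: 8. −1: 7.
[2] 7 ≡ 5 + 2 (base 5). Lift 6: 8. −1: 7.
[3] 7 ≡ 6 + 1 (base 6). Lift 7: 8. −1: 7.
[4] 7 ≡ 7 (base 7). Lift 8: 8. −1: 7.
[5] 7 ≡ 7 (base 8). Lift 9: 7. −1: 6.
[6] 6 ≡ 6 (base 9). Lift 10: 6. −1: 5.
[7] 5 ≡ 5 (base 10). Lift 11: 5. −1: 4.
[8] 4 ≡ 4 (base 11). Lift 12: 4. −1: 3.

3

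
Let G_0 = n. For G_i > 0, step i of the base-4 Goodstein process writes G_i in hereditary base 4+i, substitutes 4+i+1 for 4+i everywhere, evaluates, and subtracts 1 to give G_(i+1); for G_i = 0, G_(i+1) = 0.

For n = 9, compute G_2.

11

base 4: 9 = 2·4 + 1; at 5: 2·5 + 1 = 11; next = 10
base 5: 10 = 2·5; at 6: 2·6 = 12; next = 11
base 6: 11 = 6 + 5; at 7: 7 + 5 = 12; next = 11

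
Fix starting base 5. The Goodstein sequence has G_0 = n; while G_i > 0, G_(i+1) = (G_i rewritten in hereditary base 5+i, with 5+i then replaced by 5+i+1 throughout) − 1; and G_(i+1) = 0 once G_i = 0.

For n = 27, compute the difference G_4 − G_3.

6

G_0=27  [base 5] 5^2 + 2  →[5↦6]→  6^2 + 2 = 38  −1 ⇒ G_1=37
G_1=37  [base 6] 6^2 + 1  →[6↦7]→  7^2 + 1 = 50  −1 ⇒ G_2=49
G_2=49  [base 7] 7^2  →[7↦8]→  8^2 = 64  −1 ⇒ G_3=63
G_3=63  [base 8] 7·8 + 7  →[8↦9]→  7·9 + 7 = 70  −1 ⇒ G_4=69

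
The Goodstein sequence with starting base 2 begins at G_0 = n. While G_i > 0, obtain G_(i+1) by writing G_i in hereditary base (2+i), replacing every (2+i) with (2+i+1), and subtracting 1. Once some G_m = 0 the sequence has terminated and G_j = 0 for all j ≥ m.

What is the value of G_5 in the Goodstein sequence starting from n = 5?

[0] 5 ≡ 2^2 + 1 (base 2). Lift 3: 28. −1: 27.
[1] 27 ≡ 3^3 (base 3). Lift 4: 256. −1: 255.
[2] 255 ≡ 3·4^3 + 3·4^2 + 3·4 + 3 (base 4). Lift 5: 468. −1: 467.
[3] 467 ≡ 3·5^3 + 3·5^2 + 3·5 + 2 (base 5). Lift 6: 776. −1: 775.
[4] 775 ≡ 3·6^3 + 3·6^2 + 3·6 + 1 (base 6). Lift 7: 1198. −1: 1197.
[5] 1197 ≡ 3·7^3 + 3·7^2 + 3·7 (base 7). Lift 8: 1752. −1: 1751.

1197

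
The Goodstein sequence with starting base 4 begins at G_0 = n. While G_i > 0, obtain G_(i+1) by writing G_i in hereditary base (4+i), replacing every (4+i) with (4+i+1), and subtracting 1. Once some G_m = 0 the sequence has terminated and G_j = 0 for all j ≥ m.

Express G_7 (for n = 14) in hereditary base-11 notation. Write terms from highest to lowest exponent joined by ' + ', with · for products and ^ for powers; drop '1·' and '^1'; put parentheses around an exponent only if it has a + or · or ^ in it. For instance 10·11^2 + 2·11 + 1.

2·11 + 2

14 —HB4→ 3·4 + 2 —bump→ 3·5 + 2 = 17 —(−1)→ 16
16 —HB5→ 3·5 + 1 —bump→ 3·6 + 1 = 19 —(−1)→ 18
18 —HB6→ 3·6 —bump→ 3·7 = 21 —(−1)→ 20
20 —HB7→ 2·7 + 6 —bump→ 2·8 + 6 = 22 —(−1)→ 21
21 —HB8→ 2·8 + 5 —bump→ 2·9 + 5 = 23 —(−1)→ 22
22 —HB9→ 2·9 + 4 —bump→ 2·10 + 4 = 24 —(−1)→ 23
23 —HB10→ 2·10 + 3 —bump→ 2·11 + 3 = 25 —(−1)→ 24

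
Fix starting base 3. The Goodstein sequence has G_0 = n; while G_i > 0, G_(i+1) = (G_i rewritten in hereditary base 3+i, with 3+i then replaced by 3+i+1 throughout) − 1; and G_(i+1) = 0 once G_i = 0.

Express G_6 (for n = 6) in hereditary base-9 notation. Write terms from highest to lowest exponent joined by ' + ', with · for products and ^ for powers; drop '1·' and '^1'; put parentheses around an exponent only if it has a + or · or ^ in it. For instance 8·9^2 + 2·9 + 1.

6

[0] 6 ≡ 2·3 (base 3). Lift 4: 8. −1: 7.
[1] 7 ≡ 4 + 3 (base 4). Lift 5: 8. −1: 7.
[2] 7 ≡ 5 + 2 (base 5). Lift 6: 8. −1: 7.
[3] 7 ≡ 6 + 1 (base 6). Lift 7: 8. −1: 7.
[4] 7 ≡ 7 (base 7). Lift 8: 8. −1: 7.
[5] 7 ≡ 7 (base 8). Lift 9: 7. −1: 6.
[6] 6 ≡ 6 (base 9). Lift 10: 6. −1: 5.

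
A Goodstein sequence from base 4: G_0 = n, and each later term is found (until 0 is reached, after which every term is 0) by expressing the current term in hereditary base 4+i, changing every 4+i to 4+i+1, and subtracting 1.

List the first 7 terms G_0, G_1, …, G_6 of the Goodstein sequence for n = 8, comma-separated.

[0] 8 ≡ 2·4 (base 4). Lift 5: 10. −1: 9.
[1] 9 ≡ 5 + 4 (base 5). Lift 6: 10. −1: 9.
[2] 9 ≡ 6 + 3 (base 6). Lift 7: 10. −1: 9.
[3] 9 ≡ 7 + 2 (base 7). Lift 8: 10. −1: 9.
[4] 9 ≡ 8 + 1 (base 8). Lift 9: 10. −1: 9.
[5] 9 ≡ 9 (base 9). Lift 10: 10. −1: 9.

8, 9, 9, 9, 9, 9, 9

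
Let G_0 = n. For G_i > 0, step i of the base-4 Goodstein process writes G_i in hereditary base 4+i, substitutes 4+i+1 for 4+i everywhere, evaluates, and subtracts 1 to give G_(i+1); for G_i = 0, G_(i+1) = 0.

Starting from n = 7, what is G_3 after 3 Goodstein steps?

step 0: 7 = 4 + 3; sub 5 for 4: 5 + 3; = 8; G_1 = 8−1 = 7
step 1: 7 = 5 + 2; sub 6 for 5: 6 + 2; = 8; G_2 = 8−1 = 7
step 2: 7 = 6 + 1; sub 7 for 6: 7 + 1; = 8; G_3 = 8−1 = 7
step 3: 7 = 7; sub 8 for 7: 8; = 8; G_4 = 8−1 = 7

7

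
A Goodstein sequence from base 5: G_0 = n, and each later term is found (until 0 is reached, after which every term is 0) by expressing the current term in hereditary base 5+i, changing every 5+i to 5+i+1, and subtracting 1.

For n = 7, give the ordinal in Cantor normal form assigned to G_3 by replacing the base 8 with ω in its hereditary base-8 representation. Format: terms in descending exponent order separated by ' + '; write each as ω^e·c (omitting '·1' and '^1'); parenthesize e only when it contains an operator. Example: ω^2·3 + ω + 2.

7

step 0: 7 = 5 + 2; sub 6 for 5: 6 + 2; = 8; G_1 = 8−1 = 7
step 1: 7 = 6 + 1; sub 7 for 6: 7 + 1; = 8; G_2 = 8−1 = 7
step 2: 7 = 7; sub 8 for 7: 8; = 8; G_3 = 8−1 = 7
step 3: 7 = 7; sub 9 for 8: 7; = 7; G_4 = 7−1 = 6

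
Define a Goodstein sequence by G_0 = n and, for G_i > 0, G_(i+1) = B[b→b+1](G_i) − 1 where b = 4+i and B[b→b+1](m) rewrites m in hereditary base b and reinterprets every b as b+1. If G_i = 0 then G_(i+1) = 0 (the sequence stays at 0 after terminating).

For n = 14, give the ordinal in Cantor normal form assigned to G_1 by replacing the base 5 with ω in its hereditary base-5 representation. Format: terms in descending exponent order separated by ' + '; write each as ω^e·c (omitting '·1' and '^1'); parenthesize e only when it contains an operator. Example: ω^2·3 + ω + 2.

base 4: 14 = 3·4 + 2; at 5: 3·5 + 2 = 17; next = 16
base 5: 16 = 3·5 + 1; at 6: 3·6 + 1 = 19; next = 18

ω·3 + 1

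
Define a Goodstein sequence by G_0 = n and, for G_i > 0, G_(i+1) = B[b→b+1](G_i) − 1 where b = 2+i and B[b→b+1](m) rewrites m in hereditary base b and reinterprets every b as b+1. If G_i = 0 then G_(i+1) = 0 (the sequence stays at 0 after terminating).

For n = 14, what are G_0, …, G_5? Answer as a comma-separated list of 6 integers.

14, 110, 1281, 18750, 326591, 5862840

G_0 = 14. HB_2(14) = 2^(2 + 1) + 2^2 + 2. Bump = 111. G_1 = 110.
G_1 = 110. HB_3(110) = 3^(3 + 1) + 3^3 + 2. Bump = 1282. G_2 = 1281.
G_2 = 1281. HB_4(1281) = 4^(4 + 1) + 4^4 + 1. Bump = 18751. G_3 = 18750.
G_3 = 18750. HB_5(18750) = 5^(5 + 1) + 5^5. Bump = 326592. G_4 = 326591.
G_4 = 326591. HB_6(326591) = 6^(6 + 1) + 5·6^5 + 5·6^4 + 5·6^3 + 5·6^2 + 5·6 + 5. Bump = 5862841. G_5 = 5862840.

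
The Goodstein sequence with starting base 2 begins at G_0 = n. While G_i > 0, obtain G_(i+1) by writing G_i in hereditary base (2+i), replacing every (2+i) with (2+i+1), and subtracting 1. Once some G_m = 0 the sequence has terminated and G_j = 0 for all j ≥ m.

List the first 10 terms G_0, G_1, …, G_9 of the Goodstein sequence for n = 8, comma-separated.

8, 80, 553, 6310, 93395, 1647195, 33554571, 774841151, 20000000211, 570623341475

base 2: 8 = 2^(2 + 1); at 3: 3^(3 + 1) = 81; next = 80
base 3: 80 = 2·3^3 + 2·3^2 + 2·3 + 2; at 4: 2·4^4 + 2·4^2 + 2·4 + 2 = 554; next = 553
base 4: 553 = 2·4^4 + 2·4^2 + 2·4 + 1; at 5: 2·5^5 + 2·5^2 + 2·5 + 1 = 6311; next = 6310
base 5: 6310 = 2·5^5 + 2·5^2 + 2·5; at 6: 2·6^6 + 2·6^2 + 2·6 = 93396; next = 93395
base 6: 93395 = 2·6^6 + 2·6^2 + 6 + 5; at 7: 2·7^7 + 2·7^2 + 7 + 5 = 1647196; next = 1647195
base 7: 1647195 = 2·7^7 + 2·7^2 + 7 + 4; at 8: 2·8^8 + 2·8^2 + 8 + 4 = 33554572; next = 33554571
base 8: 33554571 = 2·8^8 + 2·8^2 + 8 + 3; at 9: 2·9^9 + 2·9^2 + 9 + 3 = 774841152; next = 774841151
base 9: 774841151 = 2·9^9 + 2·9^2 + 9 + 2; at 10: 2·10^10 + 2·10^2 + 10 + 2 = 20000000212; next = 20000000211
base 10: 20000000211 = 2·10^10 + 2·10^2 + 10 + 1; at 11: 2·11^11 + 2·11^2 + 11 + 1 = 570623341476; next = 570623341475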